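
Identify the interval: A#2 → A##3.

A to A is the same letter name, plus an octave: an octave.
The perfect octave is 12 semitones; here we have 13, one semitone wider: augmented.

augmented octave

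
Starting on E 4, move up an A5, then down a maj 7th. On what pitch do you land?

Up an augmented fifth from E4: B#4 (8 semitones up).
Down a major seventh from B#4: C#4 (11 semitones down).

C sharp 4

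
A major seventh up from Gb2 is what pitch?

Seven letter names up from G: F.
Moving 11 semitones up from Gb2 (the size of a major seventh) reaches F3.

F3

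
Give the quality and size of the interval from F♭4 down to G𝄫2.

major 14th

Descending from Fb4 to Gbb2 is the same interval as ascending Gbb2 to Fb4.
G to F spans seven letter names (G-A-B-C-D-E-F), plus an octave — that makes it a fourteenth of some quality.
Gbb2 to Fb4 is 23 semitones, matching the major fourteenth exactly, so the quality is major.
(Equivalently, a compound major seventh: a major seventh plus an octave.)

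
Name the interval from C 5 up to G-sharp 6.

C to G spans five letter names (C-D-E-F-G), plus an octave, so the interval is some kind of twelfth.
The perfect twelfth is 19 semitones; here we have 20, one semitone wider: augmented.
(Equivalently, a compound augmented fifth: an augmented fifth plus an octave.)

augmented twelfth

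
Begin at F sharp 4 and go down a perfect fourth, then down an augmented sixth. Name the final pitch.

F#4 down a perfect fourth → C#4 (5 semitones).
An augmented sixth down from C#4 is Eb3.

E flat 3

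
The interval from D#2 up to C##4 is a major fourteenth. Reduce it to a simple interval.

major 7th

Take out an octave (7 from the number): 14 − 7 = 7.
So a major fourteenth is an octave plus a major seventh. The quality is unchanged.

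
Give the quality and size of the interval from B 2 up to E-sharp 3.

augmented 4th

B to E spans four letter names (B-C-D-E): a fourth.
The perfect fourth is 5 semitones; here we have 6, one semitone wider: augmented.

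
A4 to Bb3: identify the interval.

major 7th

Descending from A4 to Bb3 is the same interval as ascending Bb3 to A4.
B to A spans seven letter names (B-C-D-E-F-G-A) — that makes it a seventh of some quality.
Counting semitones, Bb3→A4 is 11, which is the major seventh.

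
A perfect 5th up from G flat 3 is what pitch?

D flat 4

Five letter names up from G: D.
A perfect fifth is 7 semitones; 7 semitones up from Gb3 gives Db4.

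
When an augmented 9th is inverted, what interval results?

d7

First reduce the compound augmented ninth to its simple form, an augmented second.
Inverted interval numbers add to nine, so a second pairs with a seventh (2 + 7 = 9).
Quality inverts too: augmented becomes diminished. That makes the inversion a diminished seventh.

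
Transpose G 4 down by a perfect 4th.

Counting four letter names down from G lands on D.
A perfect fourth spans 5 semitones, so from G4 the target pitch is D4.

D 4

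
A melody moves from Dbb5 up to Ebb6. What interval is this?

D to E spans two letter names (D-E), plus an octave: a ninth.
The major ninth spans 14 semitones, and Dbb5 to Ebb6 is exactly 14 semitones — so this is a major ninth.
(Equivalently, a compound major second: a major second plus an octave.)

M9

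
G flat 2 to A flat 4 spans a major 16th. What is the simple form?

major 2nd

Each octave removed subtracts seven from the number: 16 − 14 = 2.
Quality carries through unchanged, so the simple form is a major second.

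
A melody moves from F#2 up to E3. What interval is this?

F to E spans seven letter names (F-G-A-B-C-D-E), so the interval is some kind of seventh.
A major seventh would be 11 semitones, but F#2 to E3 is 10 — one semitone narrower, making it a minor seventh.

m7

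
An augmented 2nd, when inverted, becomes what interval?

Interval numbers invert to sum to nine: 2 + 7 = 9, so a second inverts to a seventh.
And augmented becomes diminished under inversion, so we get a diminished seventh.

diminished seventh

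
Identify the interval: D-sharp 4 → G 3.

augmented fifth

Descending from D#4 to G3 is the same interval as ascending G3 to D#4.
G to D spans five letter names (G-A-B-C-D), so the interval is some kind of fifth.
G3 to D#4 spans 8 semitones — one semitone wider than the perfect fifth (7) — giving an augmented fifth.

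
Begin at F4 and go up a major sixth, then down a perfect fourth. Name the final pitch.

A major sixth up from F4 is D5.
D5 down a perfect fourth → A4 (5 semitones).

A4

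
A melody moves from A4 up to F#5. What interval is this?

M6

A to F spans six letter names (A-B-C-D-E-F), so the interval is some kind of sixth.
Counting semitones, A4→F#5 is 9, which is the major sixth.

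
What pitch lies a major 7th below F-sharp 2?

G 1

Seven letter names down from F: G.
Moving 11 semitones down from F#2 (the size of a major seventh) reaches G1.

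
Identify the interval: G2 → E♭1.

M10

Descending from G2 to Eb1 is the same interval as ascending Eb1 to G2.
E to G spans three letter names (E-F-G), plus an octave, so the interval is some kind of tenth.
Counting semitones, Eb1→G2 is 16, which is the major tenth.
(Equivalently, a compound major third: a major third plus an octave.)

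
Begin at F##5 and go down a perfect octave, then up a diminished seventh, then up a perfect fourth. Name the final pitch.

A perfect octave down from F##5 is F##4.
F##4 up a diminished seventh → E5 (9 semitones).
E5 up a perfect fourth → A5 (5 semitones).

A5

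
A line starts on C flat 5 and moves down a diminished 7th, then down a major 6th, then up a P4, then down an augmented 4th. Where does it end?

A diminished seventh down from Cb5 is D4.
Down a major sixth from D4: F3 (9 semitones down).
A perfect fourth up from F3 is Bb3.
Down an augmented fourth from Bb3: Fb3 (6 semitones down).

F flat 3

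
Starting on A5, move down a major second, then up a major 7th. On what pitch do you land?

Down a major second from A5: G5 (2 semitones down).
G5 up a major seventh → F#6 (11 semitones).

F#6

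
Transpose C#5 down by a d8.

An octave keeps the letter name C, an octave down from C.
Moving 11 semitones down from C#5 (the size of a diminished octave) reaches C##4.

C##4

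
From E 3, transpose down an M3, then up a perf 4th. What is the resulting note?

F 3

A major third down from E3 is C3.
Up a perfect fourth from C3: F3 (5 semitones up).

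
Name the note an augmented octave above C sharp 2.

For an octave the letter name doesn't change: still C, an octave up.
An augmented octave spans 13 semitones, so from C#2 the target pitch is C##3.

C double-sharp 3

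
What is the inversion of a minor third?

Inverted interval numbers add to nine, so a third pairs with a sixth (3 + 6 = 9).
Quality inverts too: minor becomes major. That makes the inversion a major sixth.

M6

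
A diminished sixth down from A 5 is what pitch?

Six letter names down from A: C.
A diminished sixth is 7 semitones; 7 semitones down from A5 gives C##5.

C-double-sharp 5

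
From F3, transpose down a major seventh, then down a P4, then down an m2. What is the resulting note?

A major seventh down from F3 is Gb2.
Down a perfect fourth from Gb2: Db2 (5 semitones down).
Db2 down a minor second → C2 (1 semitone).

C2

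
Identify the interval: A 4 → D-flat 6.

diminished eleventh

A to D spans four letter names (A-B-C-D), plus an octave — that makes it an eleventh of some quality.
The perfect eleventh is 17 semitones; here we have 16, one semitone narrower: diminished.
(Equivalently, a compound diminished fourth: a diminished fourth plus an octave.)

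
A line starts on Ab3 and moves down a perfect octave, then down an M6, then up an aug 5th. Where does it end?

A perfect octave down from Ab3 is Ab2.
Ab2 down a major sixth → Cb2 (9 semitones).
Up an augmented fifth from Cb2: G2 (8 semitones up).

G2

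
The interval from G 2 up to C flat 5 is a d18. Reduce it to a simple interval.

Subtracting seven from the interval number removes an octave: 18 − 14 = 4.
Quality carries through unchanged, so the simple form is a diminished fourth.

diminished fourth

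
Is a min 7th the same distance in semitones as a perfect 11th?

A minor seventh spans 10 semitones; a perfect eleventh spans 17 semitones. They differ by 7.

No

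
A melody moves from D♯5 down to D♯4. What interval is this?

Descending from D#5 to D#4 is the same interval as ascending D#4 to D#5.
D to D is the same letter name, plus an octave — that makes it an octave of some quality.
Counting semitones, D#4→D#5 is 12, which is the perfect octave.

P8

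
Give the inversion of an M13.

First reduce the compound major thirteenth to its simple form, a major sixth.
The rule of nine gives the new number: 9 − 6 = 3, so a sixth becomes a third.
The quality also flips — major becomes minor — giving a minor third.

m3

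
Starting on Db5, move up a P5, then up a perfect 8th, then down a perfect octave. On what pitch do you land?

Ab5

Up a perfect fifth from Db5: Ab5 (7 semitones up).
A perfect octave up from Ab5 is Ab6.
A perfect octave down from Ab6 is Ab5.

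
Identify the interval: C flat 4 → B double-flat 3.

Descending from Cb4 to Bbb3 is the same interval as ascending Bbb3 to Cb4.
B to C spans two letter names (B-C): a second.
The major second spans 2 semitones, and Bbb3 to Cb4 is exactly 2 semitones — so this is a major second.

major second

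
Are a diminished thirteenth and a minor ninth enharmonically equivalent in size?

A diminished thirteenth is 19 semitones but a minor ninth is 13 semitones — different sizes.

No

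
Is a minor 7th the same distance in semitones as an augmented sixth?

Both span 10 semitones: a minor seventh and an augmented sixth are the same chromatic distance.

Yes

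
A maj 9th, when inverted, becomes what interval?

minor seventh

First reduce the compound major ninth to its simple form, a major second.
Interval numbers invert to sum to nine: 2 + 7 = 9, so a second inverts to a seventh.
The quality also flips — major becomes minor — giving a minor seventh.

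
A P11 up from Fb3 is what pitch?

Bbb4

Four letters up from F (plus an octave) reaches B.
A perfect eleventh is 17 semitones; 17 semitones up from Fb3 gives Bbb4.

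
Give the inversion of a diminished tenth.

augmented 6th

First reduce the compound diminished tenth to its simple form, a diminished third.
Inverted interval numbers add to nine, so a third pairs with a sixth (3 + 6 = 9).
And diminished becomes augmented under inversion, so we get an augmented sixth.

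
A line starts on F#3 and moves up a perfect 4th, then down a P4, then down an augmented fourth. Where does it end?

Up a perfect fourth from F#3: B3 (5 semitones up).
B3 down a perfect fourth → F#3 (5 semitones).
An augmented fourth down from F#3 is C3.

C3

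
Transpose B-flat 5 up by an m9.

Two letters up from B (plus an octave) reaches C.
A minor ninth is 13 semitones; 13 semitones up from Bb5 gives Cb7.

C-flat 7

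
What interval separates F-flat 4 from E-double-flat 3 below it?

Descending from Fb4 to Ebb3 is the same interval as ascending Ebb3 to Fb4.
E to F spans two letter names (E-F), plus an octave, so the interval is some kind of ninth.
Ebb3 to Fb4 is 14 semitones, matching the major ninth exactly, so the quality is major.
(Equivalently, a compound major second: a major second plus an octave.)

M9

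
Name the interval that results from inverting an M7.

Inverted interval numbers add to nine, so a seventh pairs with a second (7 + 2 = 9).
The quality also flips — major becomes minor — giving a minor second.

minor 2nd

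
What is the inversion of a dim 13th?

First reduce the compound diminished thirteenth to its simple form, a diminished sixth.
Inverted interval numbers add to nine, so a sixth pairs with a third (6 + 3 = 9).
And diminished becomes augmented under inversion, so we get an augmented third.

augmented 3rd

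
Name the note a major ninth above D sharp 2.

Counting two letter names plus an octave up from D lands on E.
A major ninth is 14 semitones; 14 semitones up from D#2 gives E#3.

E sharp 3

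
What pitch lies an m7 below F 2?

Seven letter names down from F: G.
A minor seventh spans 10 semitones, so from F2 the target pitch is G1.

G 1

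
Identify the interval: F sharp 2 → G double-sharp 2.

A2

F to G spans two letter names (F-G): a second.
A major second would be 2 semitones; F#2 to G##2 is 3, one semitone wider, so the interval is augmented.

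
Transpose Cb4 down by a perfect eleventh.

Gb2

Four letters down from C (plus an octave) reaches G.
Moving 17 semitones down from Cb4 (the size of a perfect eleventh) reaches Gb2.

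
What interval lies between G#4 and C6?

diminished eleventh

G to C spans four letter names (G-A-B-C), plus an octave: an eleventh.
G#4 to C6 spans 16 semitones — one semitone narrower than the perfect eleventh (17) — giving a diminished eleventh.
(Equivalently, a compound diminished fourth: a diminished fourth plus an octave.)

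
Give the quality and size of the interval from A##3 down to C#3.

augmented 6th

Descending from A##3 to C#3 is the same interval as ascending C#3 to A##3.
C to A spans six letter names (C-D-E-F-G-A): a sixth.
The major sixth is 9 semitones; here we have 10, one semitone wider: augmented.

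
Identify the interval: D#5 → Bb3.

augmented 10th

Descending from D#5 to Bb3 is the same interval as ascending Bb3 to D#5.
B to D spans three letter names (B-C-D), plus an octave — that makes it a tenth of some quality.
Bb3 to D#5 spans 17 semitones — one semitone wider than the major tenth (16) — giving an augmented tenth.
(Equivalently, a compound augmented third: an augmented third plus an octave.)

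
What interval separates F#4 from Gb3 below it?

Descending from F#4 to Gb3 is the same interval as ascending Gb3 to F#4.
G to F spans seven letter names (G-A-B-C-D-E-F): a seventh.
A major seventh would be 11 semitones; Gb3 to F#4 is 12, one semitone wider, so the interval is augmented.

A7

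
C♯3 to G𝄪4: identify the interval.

augmented twelfth

C to G spans five letter names (C-D-E-F-G), plus an octave, so the interval is some kind of twelfth.
The perfect twelfth is 19 semitones; here we have 20, one semitone wider: augmented.
(Equivalently, a compound augmented fifth: an augmented fifth plus an octave.)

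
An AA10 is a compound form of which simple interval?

Subtracting seven from the interval number removes an octave: 10 − 7 = 3.
So a doubly augmented tenth is an octave plus a doubly augmented third. The quality is unchanged.

AA3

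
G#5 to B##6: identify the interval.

G to B spans three letter names (G-A-B), plus an octave, so the interval is some kind of tenth.
G#5 to B##6 spans 17 semitones — one semitone wider than the major tenth (16) — giving an augmented tenth.
(Equivalently, a compound augmented third: an augmented third plus an octave.)

A10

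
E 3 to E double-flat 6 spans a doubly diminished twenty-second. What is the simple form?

dd8

Take out 2 octaves (14 from the number): 22 − 14 = 8.
Quality carries through unchanged, so the simple form is a doubly diminished octave.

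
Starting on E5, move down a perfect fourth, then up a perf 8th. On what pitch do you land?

E5 down a perfect fourth → B4 (5 semitones).
Up a perfect octave from B4: B5 (12 semitones up).

B5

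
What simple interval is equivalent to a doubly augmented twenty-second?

Subtracting seven from the interval number removes an octave: 22 − 14 = 8.
So a doubly augmented twenty-second is 2 octaves plus a doubly augmented octave. The quality is unchanged.

AA8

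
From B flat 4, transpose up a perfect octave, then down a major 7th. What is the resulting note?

C flat 5

Bb4 up a perfect octave → Bb5 (12 semitones).
A major seventh down from Bb5 is Cb5.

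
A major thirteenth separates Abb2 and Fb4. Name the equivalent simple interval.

M6

Each octave removed subtracts seven from the number: 13 − 7 = 6.
That makes a major thirteenth a compound major sixth — an octave plus a major sixth.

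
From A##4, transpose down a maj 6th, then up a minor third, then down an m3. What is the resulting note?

C##4

A major sixth down from A##4 is C##4.
C##4 up a minor third → E#4 (3 semitones).
Down a minor third from E#4: C##4 (3 semitones down).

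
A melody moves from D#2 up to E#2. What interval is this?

D to E spans two letter names (D-E) — that makes it a second of some quality.
The major second spans 2 semitones, and D#2 to E#2 is exactly 2 semitones — so this is a major second.

major second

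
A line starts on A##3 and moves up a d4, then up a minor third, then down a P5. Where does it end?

B3

A##3 up a diminished fourth → D#4 (4 semitones).
D#4 up a minor third → F#4 (3 semitones).
A perfect fifth down from F#4 is B3.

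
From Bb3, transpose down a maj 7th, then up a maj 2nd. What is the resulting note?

Bb3 down a major seventh → Cb3 (11 semitones).
Cb3 up a major second → Db3 (2 semitones).

Db3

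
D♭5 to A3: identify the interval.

diminished eleventh

Descending from Db5 to A3 is the same interval as ascending A3 to Db5.
A to D spans four letter names (A-B-C-D), plus an octave, so the interval is some kind of eleventh.
A3 to Db5 spans 16 semitones — one semitone narrower than the perfect eleventh (17) — giving a diminished eleventh.
(Equivalently, a compound diminished fourth: a diminished fourth plus an octave.)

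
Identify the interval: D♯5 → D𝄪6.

D to D is the same letter name, plus an octave — that makes it an octave of some quality.
A perfect octave would be 12 semitones; D#5 to D##6 is 13, one semitone wider, so the interval is augmented.

A8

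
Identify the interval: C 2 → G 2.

C to G spans five letter names (C-D-E-F-G), so the interval is some kind of fifth.
Counting semitones, C2→G2 is 7, which is the perfect fifth.

perfect 5th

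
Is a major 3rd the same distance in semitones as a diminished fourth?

A major third spans 4 semitones, and a diminished fourth also spans 4 semitones — they're enharmonic.

Yes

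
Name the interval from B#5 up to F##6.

B to F spans five letter names (B-C-D-E-F) — that makes it a fifth of some quality.
Counting semitones, B#5→F##6 is 7, which is the perfect fifth.

P5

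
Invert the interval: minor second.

M7

Inverted interval numbers add to nine, so a second pairs with a seventh (2 + 7 = 9).
Quality inverts too: minor becomes major. That makes the inversion a major seventh.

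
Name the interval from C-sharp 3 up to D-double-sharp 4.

augmented ninth

C to D spans two letter names (C-D), plus an octave, so the interval is some kind of ninth.
A major ninth would be 14 semitones; C#3 to D##4 is 15, one semitone wider, so the interval is augmented.
(Equivalently, a compound augmented second: an augmented second plus an octave.)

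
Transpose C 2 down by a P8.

C 1

For an octave the letter name doesn't change: still C, an octave down.
Moving 12 semitones down from C2 (the size of a perfect octave) reaches C1.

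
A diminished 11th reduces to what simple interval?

diminished 4th

Each octave removed subtracts seven from the number: 11 − 7 = 4.
Quality carries through unchanged, so the simple form is a diminished fourth.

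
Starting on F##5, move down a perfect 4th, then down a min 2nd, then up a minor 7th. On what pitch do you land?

A##5

Down a perfect fourth from F##5: C##5 (5 semitones down).
C##5 down a minor second → B##4 (1 semitone).
A minor seventh up from B##4 is A##5.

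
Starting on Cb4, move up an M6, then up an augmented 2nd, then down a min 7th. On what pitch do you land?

Up a major sixth from Cb4: Ab4 (9 semitones up).
Up an augmented second from Ab4: B4 (3 semitones up).
A minor seventh down from B4 is C#4.

C#4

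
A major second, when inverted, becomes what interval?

Inverted interval numbers add to nine, so a second pairs with a seventh (2 + 7 = 9).
And major becomes minor under inversion, so we get a minor seventh.

minor seventh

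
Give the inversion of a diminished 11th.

First reduce the compound diminished eleventh to its simple form, a diminished fourth.
The rule of nine gives the new number: 9 − 4 = 5, so a fourth becomes a fifth.
Quality inverts too: diminished becomes augmented. That makes the inversion an augmented fifth.

augmented 5th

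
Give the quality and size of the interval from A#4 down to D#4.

perfect fifth

Descending from A#4 to D#4 is the same interval as ascending D#4 to A#4.
D to A spans five letter names (D-E-F-G-A), so the interval is some kind of fifth.
Counting semitones, D#4→A#4 is 7, which is the perfect fifth.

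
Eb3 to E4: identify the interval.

E to E is the same letter name, plus an octave, so the interval is some kind of octave.
Eb3 to E4 spans 13 semitones — one semitone wider than the perfect octave (12) — giving an augmented octave.

augmented octave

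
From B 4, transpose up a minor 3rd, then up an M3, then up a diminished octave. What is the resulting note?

F 6

Up a minor third from B4: D5 (3 semitones up).
D5 up a major third → F#5 (4 semitones).
F#5 up a diminished octave → F6 (11 semitones).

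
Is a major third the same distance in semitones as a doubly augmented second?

Yes

A major third = 4 semitones = a doubly augmented second; enharmonically equal.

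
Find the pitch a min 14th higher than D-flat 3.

The fourteenth's letter: D up seven letter names plus an octave → C.
A minor fourteenth spans 22 semitones, so from Db3 the target pitch is Cb5.

C-flat 5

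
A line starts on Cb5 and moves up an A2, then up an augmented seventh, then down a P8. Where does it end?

C##5

An augmented second up from Cb5 is D5.
D5 up an augmented seventh → C##6 (12 semitones).
A perfect octave down from C##6 is C##5.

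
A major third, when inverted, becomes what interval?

Interval numbers invert to sum to nine: 3 + 6 = 9, so a third inverts to a sixth.
Quality inverts too: major becomes minor. That makes the inversion a minor sixth.

minor 6th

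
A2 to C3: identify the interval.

minor third

A to C spans three letter names (A-B-C), so the interval is some kind of third.
At 3 semitones, A2→C3 falls one short of a major third: minor.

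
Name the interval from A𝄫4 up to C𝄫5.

A to C spans three letter names (A-B-C) — that makes it a third of some quality.
Abb4 to Cbb5 is 3 semitones, a half step short of the major third (4), so this is minor.

m3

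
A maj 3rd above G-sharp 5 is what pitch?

B-sharp 5

The third takes the letter from G up to B.
A major third spans 4 semitones, so from G#5 the target pitch is B#5.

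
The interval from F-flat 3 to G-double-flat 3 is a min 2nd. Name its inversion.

Interval numbers invert to sum to nine: 2 + 7 = 9, so a second inverts to a seventh.
Quality inverts too: minor becomes major. That makes the inversion a major seventh.

major 7th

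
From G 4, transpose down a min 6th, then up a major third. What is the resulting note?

Down a minor sixth from G4: B3 (8 semitones down).
Up a major third from B3: D#4 (4 semitones up).

D sharp 4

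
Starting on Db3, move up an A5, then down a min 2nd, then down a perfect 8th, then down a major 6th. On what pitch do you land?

B1

Db3 up an augmented fifth → A3 (8 semitones).
A3 down a minor second → G#3 (1 semitone).
A perfect octave down from G#3 is G#2.
G#2 down a major sixth → B1 (9 semitones).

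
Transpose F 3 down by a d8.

F-sharp 2

An octave keeps the letter name F, an octave down from F.
Moving 11 semitones down from F3 (the size of a diminished octave) reaches F#2.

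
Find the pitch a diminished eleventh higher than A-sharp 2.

D 4

Counting four letter names plus an octave up from A lands on D.
A diminished eleventh is 16 semitones; 16 semitones up from A#2 gives D4.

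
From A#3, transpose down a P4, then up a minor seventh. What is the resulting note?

D#4

A#3 down a perfect fourth → E#3 (5 semitones).
A minor seventh up from E#3 is D#4.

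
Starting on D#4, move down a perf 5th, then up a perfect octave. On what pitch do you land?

D#4 down a perfect fifth → G#3 (7 semitones).
A perfect octave up from G#3 is G#4.

G#4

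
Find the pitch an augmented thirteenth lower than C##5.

Six letters down from C (plus an octave) reaches E.
Moving 22 semitones down from C##5 (the size of an augmented thirteenth) reaches E3.

E3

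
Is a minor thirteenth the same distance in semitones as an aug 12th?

A minor thirteenth spans 20 semitones, and an augmented twelfth also spans 20 semitones — they're enharmonic.

Yes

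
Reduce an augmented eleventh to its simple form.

A4

Each octave removed subtracts seven from the number: 11 − 7 = 4.
Quality carries through unchanged, so the simple form is an augmented fourth.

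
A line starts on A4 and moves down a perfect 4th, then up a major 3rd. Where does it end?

Down a perfect fourth from A4: E4 (5 semitones down).
Up a major third from E4: G#4 (4 semitones up).

G#4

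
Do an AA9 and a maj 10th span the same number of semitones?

Yes

A doubly augmented ninth spans 16 semitones, and a major tenth also spans 16 semitones — they're enharmonic.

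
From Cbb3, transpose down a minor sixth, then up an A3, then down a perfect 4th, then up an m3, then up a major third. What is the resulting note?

Down a minor sixth from Cbb3: Ebb2 (8 semitones down).
An augmented third up from Ebb2 is G2.
G2 down a perfect fourth → D2 (5 semitones).
Up a minor third from D2: F2 (3 semitones up).
Up a major third from F2: A2 (4 semitones up).

A2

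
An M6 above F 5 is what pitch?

D 6

Counting six letter names up from F lands on D.
A major sixth is 9 semitones; 9 semitones up from F5 gives D6.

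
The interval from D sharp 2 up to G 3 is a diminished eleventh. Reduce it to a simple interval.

Each octave removed subtracts seven from the number: 11 − 7 = 4.
So a diminished eleventh is an octave plus a diminished fourth. The quality is unchanged.

d4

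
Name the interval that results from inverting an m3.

Interval numbers invert to sum to nine: 3 + 6 = 9, so a third inverts to a sixth.
Quality inverts too: minor becomes major. That makes the inversion a major sixth.

M6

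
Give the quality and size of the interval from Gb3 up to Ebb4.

G to E spans six letter names (G-A-B-C-D-E): a sixth.
At 8 semitones, Gb3→Ebb4 falls one short of a major sixth: minor.

m6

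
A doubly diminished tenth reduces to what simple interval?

Take out an octave (7 from the number): 10 − 7 = 3.
So a doubly diminished tenth is an octave plus a doubly diminished third. The quality is unchanged.

dd3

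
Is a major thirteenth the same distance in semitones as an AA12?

Yes

A major thirteenth = 21 semitones = a doubly augmented twelfth; enharmonically equal.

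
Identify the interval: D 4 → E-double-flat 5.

D to E spans two letter names (D-E), plus an octave: a ninth.
The major ninth is 14 semitones; here we have 12, two semitones narrower: diminished.

d9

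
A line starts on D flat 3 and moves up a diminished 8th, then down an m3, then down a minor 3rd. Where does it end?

G flat 3

Db3 up a diminished octave → Dbb4 (11 semitones).
Dbb4 down a minor third → Bbb3 (3 semitones).
Down a minor third from Bbb3: Gb3 (3 semitones down).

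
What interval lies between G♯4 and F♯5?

minor 7th

G to F spans seven letter names (G-A-B-C-D-E-F), so the interval is some kind of seventh.
G#4 to F#5 is 10 semitones, a half step short of the major seventh (11), so this is minor.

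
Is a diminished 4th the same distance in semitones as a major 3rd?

Yes

Both span 4 semitones: a diminished fourth and a major third are the same chromatic distance.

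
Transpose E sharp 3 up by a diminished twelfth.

Counting five letter names plus an octave up from E lands on B.
A diminished twelfth spans 18 semitones, so from E#3 the target pitch is B4.

B 4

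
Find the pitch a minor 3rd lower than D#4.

B#3

Counting three letter names down from D lands on B.
A minor third spans 3 semitones, so from D#4 the target pitch is B#3.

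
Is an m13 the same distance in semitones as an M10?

A minor thirteenth spans 20 semitones; a major tenth spans 16 semitones. They differ by 4.

No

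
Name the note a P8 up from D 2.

The letter stays D (same as the start), shifted an octave up.
A perfect octave spans 12 semitones, so from D2 the target pitch is D3.

D 3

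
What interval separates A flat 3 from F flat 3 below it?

Descending from Ab3 to Fb3 is the same interval as ascending Fb3 to Ab3.
F to A spans three letter names (F-G-A): a third.
Fb3 to Ab3 is 4 semitones, matching the major third exactly, so the quality is major.

major third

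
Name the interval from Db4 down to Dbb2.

Descending from Db4 to Dbb2 is the same interval as ascending Dbb2 to Db4.
D to D is the same letter name, plus 2 octaves: a fifteenth.
Dbb2 to Db4 spans 25 semitones — one semitone wider than the perfect fifteenth (24) — giving an augmented fifteenth.
(Equivalently, a compound augmented octave: an augmented octave plus an octave.)

augmented 15th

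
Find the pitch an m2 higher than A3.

Bb3

The second takes the letter from A up to B.
A minor second spans 1 semitone, so from A3 the target pitch is Bb3.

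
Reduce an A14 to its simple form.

A7

Take out an octave (7 from the number): 14 − 7 = 7.
So an augmented fourteenth is an octave plus an augmented seventh. The quality is unchanged.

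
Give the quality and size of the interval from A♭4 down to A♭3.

Descending from Ab4 to Ab3 is the same interval as ascending Ab3 to Ab4.
A to A is the same letter name, plus an octave — that makes it an octave of some quality.
Ab3 to Ab4 is 12 semitones, matching the perfect octave exactly, so the quality is perfect.

perfect 8th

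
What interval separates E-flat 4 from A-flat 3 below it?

perfect fifth

Descending from Eb4 to Ab3 is the same interval as ascending Ab3 to Eb4.
A to E spans five letter names (A-B-C-D-E), so the interval is some kind of fifth.
Ab3 to Eb4 is 7 semitones, matching the perfect fifth exactly, so the quality is perfect.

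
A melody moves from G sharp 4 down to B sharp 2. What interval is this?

minor thirteenth

Descending from G#4 to B#2 is the same interval as ascending B#2 to G#4.
B to G spans six letter names (B-C-D-E-F-G), plus an octave: a thirteenth.
A major thirteenth would be 21 semitones, but B#2 to G#4 is 20 — one semitone narrower, making it a minor thirteenth.
(Equivalently, a compound minor sixth: a minor sixth plus an octave.)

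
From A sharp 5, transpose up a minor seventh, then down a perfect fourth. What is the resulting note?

A#5 up a minor seventh → G#6 (10 semitones).
A perfect fourth down from G#6 is D#6.

D sharp 6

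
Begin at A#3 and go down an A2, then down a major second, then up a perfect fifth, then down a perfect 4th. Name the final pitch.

G3

An augmented second down from A#3 is G3.
Down a major second from G3: F3 (2 semitones down).
F3 up a perfect fifth → C4 (7 semitones).
A perfect fourth down from C4 is G3.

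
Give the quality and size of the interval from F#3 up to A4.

minor 10th

F to A spans three letter names (F-G-A), plus an octave — that makes it a tenth of some quality.
At 15 semitones, F#3→A4 falls one short of a major tenth: minor.
(Equivalently, a compound minor third: a minor third plus an octave.)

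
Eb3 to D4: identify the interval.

major seventh

E to D spans seven letter names (E-F-G-A-B-C-D) — that makes it a seventh of some quality.
Counting semitones, Eb3→D4 is 11, which is the major seventh.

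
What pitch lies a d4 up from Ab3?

Dbb4

The fourth takes the letter from A up to D.
Moving 4 semitones up from Ab3 (the size of a diminished fourth) reaches Dbb4.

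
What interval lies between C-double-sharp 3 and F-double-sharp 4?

C to F spans four letter names (C-D-E-F), plus an octave — that makes it an eleventh of some quality.
The perfect eleventh spans 17 semitones, and C##3 to F##4 is exactly 17 semitones — so this is a perfect eleventh.
(Equivalently, a compound perfect fourth: a perfect fourth plus an octave.)

perfect 11th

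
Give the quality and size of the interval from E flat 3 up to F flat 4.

E to F spans two letter names (E-F), plus an octave, so the interval is some kind of ninth.
At 13 semitones, Eb3→Fb4 falls one short of a major ninth: minor.
(Equivalently, a compound minor second: a minor second plus an octave.)

minor ninth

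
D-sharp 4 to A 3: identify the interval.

Descending from D#4 to A3 is the same interval as ascending A3 to D#4.
A to D spans four letter names (A-B-C-D): a fourth.
A3 to D#4 spans 6 semitones — one semitone wider than the perfect fourth (5) — giving an augmented fourth.

A4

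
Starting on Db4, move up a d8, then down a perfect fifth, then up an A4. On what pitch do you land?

Up a diminished octave from Db4: Dbb5 (11 semitones up).
Down a perfect fifth from Dbb5: Gbb4 (7 semitones down).
Gbb4 up an augmented fourth → Cb5 (6 semitones).

Cb5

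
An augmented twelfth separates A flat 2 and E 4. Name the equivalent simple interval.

augmented 5th

Each octave removed subtracts seven from the number: 12 − 7 = 5.
That makes an augmented twelfth a compound augmented fifth — an octave plus an augmented fifth.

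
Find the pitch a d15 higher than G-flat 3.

G-double-flat 5

The letter stays G (same as the start), shifted two octaves up.
Moving 23 semitones up from Gb3 (the size of a diminished fifteenth) reaches Gbb5.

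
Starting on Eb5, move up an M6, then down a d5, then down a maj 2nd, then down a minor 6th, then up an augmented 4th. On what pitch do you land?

A major sixth up from Eb5 is C6.
Down a diminished fifth from C6: F#5 (6 semitones down).
Down a major second from F#5: E5 (2 semitones down).
E5 down a minor sixth → G#4 (8 semitones).
Up an augmented fourth from G#4: C##5 (6 semitones up).

C##5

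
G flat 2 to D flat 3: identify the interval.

G to D spans five letter names (G-A-B-C-D) — that makes it a fifth of some quality.
The perfect fifth spans 7 semitones, and Gb2 to Db3 is exactly 7 semitones — so this is a perfect fifth.

perfect fifth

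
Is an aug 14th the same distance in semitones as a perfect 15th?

Both span 24 semitones: an augmented fourteenth and a perfect fifteenth are the same chromatic distance.

Yes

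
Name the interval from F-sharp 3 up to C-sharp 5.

perfect twelfth

F to C spans five letter names (F-G-A-B-C), plus an octave, so the interval is some kind of twelfth.
Counting semitones, F#3→C#5 is 19, which is the perfect twelfth.
(Equivalently, a compound perfect fifth: a perfect fifth plus an octave.)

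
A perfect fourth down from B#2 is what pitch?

F##2

The fourth takes the letter from B down to F.
A perfect fourth spans 5 semitones, so from B#2 the target pitch is F##2.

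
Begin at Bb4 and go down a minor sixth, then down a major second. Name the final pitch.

A minor sixth down from Bb4 is D4.
A major second down from D4 is C4.

C4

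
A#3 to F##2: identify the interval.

Descending from A#3 to F##2 is the same interval as ascending F##2 to A#3.
F to A spans three letter names (F-G-A), plus an octave: a tenth.
A major tenth would be 16 semitones, but F##2 to A#3 is 15 — one semitone narrower, making it a minor tenth.
(Equivalently, a compound minor third: a minor third plus an octave.)

minor 10th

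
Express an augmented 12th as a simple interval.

A5

Take out an octave (7 from the number): 12 − 7 = 5.
That makes an augmented twelfth a compound augmented fifth — an octave plus an augmented fifth.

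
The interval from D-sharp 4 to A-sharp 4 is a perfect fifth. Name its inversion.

perfect fourth

Inverted interval numbers add to nine, so a fifth pairs with a fourth (5 + 4 = 9).
Quality inverts too: perfect stays perfect. That makes the inversion a perfect fourth.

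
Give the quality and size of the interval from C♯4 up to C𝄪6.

augmented 15th

C to C is the same letter name, plus 2 octaves — that makes it a fifteenth of some quality.
A perfect fifteenth would be 24 semitones; C#4 to C##6 is 25, one semitone wider, so the interval is augmented.
(Equivalently, a compound augmented octave: an augmented octave plus an octave.)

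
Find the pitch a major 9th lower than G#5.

F#4

Two letters down from G (plus an octave) reaches F.
A major ninth is 14 semitones; 14 semitones down from G#5 gives F#4.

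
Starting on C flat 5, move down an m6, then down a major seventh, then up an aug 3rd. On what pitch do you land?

Down a minor sixth from Cb5: Eb4 (8 semitones down).
Down a major seventh from Eb4: Fb3 (11 semitones down).
Fb3 up an augmented third → A3 (5 semitones).

A 3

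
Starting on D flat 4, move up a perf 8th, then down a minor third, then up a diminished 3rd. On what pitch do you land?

A perfect octave up from Db4 is Db5.
Db5 down a minor third → Bb4 (3 semitones).
Up a diminished third from Bb4: Dbb5 (2 semitones up).

D double-flat 5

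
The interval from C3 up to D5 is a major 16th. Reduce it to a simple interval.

major 2nd

Take out 2 octaves (14 from the number): 16 − 14 = 2.
Quality carries through unchanged, so the simple form is a major second.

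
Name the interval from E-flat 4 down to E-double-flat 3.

Descending from Eb4 to Ebb3 is the same interval as ascending Ebb3 to Eb4.
E to E is the same letter name, plus an octave, so the interval is some kind of octave.
Ebb3 to Eb4 spans 13 semitones — one semitone wider than the perfect octave (12) — giving an augmented octave.

augmented octave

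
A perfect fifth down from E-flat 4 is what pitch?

Five letter names down from E: A.
A perfect fifth is 7 semitones; 7 semitones down from Eb4 gives Ab3.

A-flat 3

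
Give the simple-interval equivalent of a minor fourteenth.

Each octave removed subtracts seven from the number: 14 − 7 = 7.
So a minor fourteenth is an octave plus a minor seventh. The quality is unchanged.

m7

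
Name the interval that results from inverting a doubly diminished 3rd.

AA6

The rule of nine gives the new number: 9 − 3 = 6, so a third becomes a sixth.
And doubly diminished becomes doubly augmented under inversion, so we get a doubly augmented sixth.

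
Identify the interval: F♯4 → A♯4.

major third

F to A spans three letter names (F-G-A), so the interval is some kind of third.
The major third spans 4 semitones, and F#4 to A#4 is exactly 4 semitones — so this is a major third.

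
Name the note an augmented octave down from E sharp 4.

For an octave the letter name doesn't change: still E, an octave down.
An augmented octave spans 13 semitones, so from E#4 the target pitch is E3.

E 3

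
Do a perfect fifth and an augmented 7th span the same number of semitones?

A perfect fifth spans 7 semitones; an augmented seventh spans 12 semitones. They differ by 5.

No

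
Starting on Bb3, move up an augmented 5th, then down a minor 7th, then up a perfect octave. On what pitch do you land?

Bb3 up an augmented fifth → F#4 (8 semitones).
Down a minor seventh from F#4: G#3 (10 semitones down).
Up a perfect octave from G#3: G#4 (12 semitones up).

G#4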